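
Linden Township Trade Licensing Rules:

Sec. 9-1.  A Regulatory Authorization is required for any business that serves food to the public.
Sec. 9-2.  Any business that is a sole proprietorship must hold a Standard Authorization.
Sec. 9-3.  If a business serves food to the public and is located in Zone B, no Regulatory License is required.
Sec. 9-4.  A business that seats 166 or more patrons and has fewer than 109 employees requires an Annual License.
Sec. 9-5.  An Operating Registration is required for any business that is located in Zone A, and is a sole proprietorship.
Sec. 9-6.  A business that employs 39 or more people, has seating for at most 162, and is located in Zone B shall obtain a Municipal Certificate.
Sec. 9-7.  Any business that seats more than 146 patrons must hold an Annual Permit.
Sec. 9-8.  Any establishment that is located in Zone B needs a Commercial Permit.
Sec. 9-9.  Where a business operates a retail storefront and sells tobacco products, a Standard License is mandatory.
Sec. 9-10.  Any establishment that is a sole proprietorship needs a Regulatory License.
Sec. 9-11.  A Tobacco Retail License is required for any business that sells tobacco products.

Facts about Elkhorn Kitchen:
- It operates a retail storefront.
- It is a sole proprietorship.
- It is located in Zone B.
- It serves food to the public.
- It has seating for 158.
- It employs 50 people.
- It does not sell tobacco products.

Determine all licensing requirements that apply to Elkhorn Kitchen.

Annual Permit, Commercial Permit, Municipal Certificate, Regulatory Authorization, Standard Authorization

Sec. 9-1. serves food to the public → Regulatory Authorization required.
Sec. 9-2. is a sole proprietorship → Standard Authorization required.
Sec. 9-3. serves food to the public; is located in Zone B → exempt from Regulatory License.
Sec. 9-4. seating 158 < 166; employees 50 < 109 → Annual License not required.
Sec. 9-5. is located in Zone B (not: is located in Zone A); is a sole proprietorship → Operating Registration not required.
Sec. 9-6. employees 50 ≥ 39; seating 158 ≤ 162; is located in Zone B → Municipal Certificate required.
Sec. 9-7. seating 158 > 146 → Annual Permit required.
Sec. 9-8. is located in Zone B → Commercial Permit required.
Sec. 9-9. operates a retail storefront; does not sell tobacco products → Standard License not required.
Sec. 9-10. is a sole proprietorship → Regulatory License required.
Sec. 9-11. does not sell tobacco products → Tobacco Retail License not required.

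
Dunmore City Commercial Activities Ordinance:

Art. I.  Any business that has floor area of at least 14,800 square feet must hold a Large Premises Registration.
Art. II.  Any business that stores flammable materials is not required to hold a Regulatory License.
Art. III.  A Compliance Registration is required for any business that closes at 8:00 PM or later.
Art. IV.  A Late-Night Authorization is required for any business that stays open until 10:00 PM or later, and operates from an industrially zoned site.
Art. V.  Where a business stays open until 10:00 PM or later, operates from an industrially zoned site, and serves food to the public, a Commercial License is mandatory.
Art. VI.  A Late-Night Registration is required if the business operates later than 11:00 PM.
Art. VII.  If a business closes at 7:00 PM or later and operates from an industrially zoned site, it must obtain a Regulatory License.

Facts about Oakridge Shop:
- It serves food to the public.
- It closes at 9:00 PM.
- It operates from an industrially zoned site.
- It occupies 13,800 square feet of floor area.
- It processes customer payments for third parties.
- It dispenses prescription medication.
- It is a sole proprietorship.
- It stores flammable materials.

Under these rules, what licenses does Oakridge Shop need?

Compliance Registration

Art. I. floor area 13,800 square feet < 14,800 square feet → Large Premises Registration not required.
Art. II. stores flammable materials → exempt from Regulatory License.
Art. III. closes 9:00 PM, after 8:00 PM → Compliance Registration required.
Art. IV. closes 9:00 PM, at/before 10:00 PM; operates from an industrially zoned site → Late-Night Authorization not required.
Art. V. closes 9:00 PM, at/before 10:00 PM; operates from an industrially zoned site; serves food to the public → Commercial License not required.
Art. VI. closes 9:00 PM, at/before 11:00 PM → Late-Night Registration not required.
Art. VII. closes 9:00 PM, after 7:00 PM; operates from an industrially zoned site → Regulatory License required.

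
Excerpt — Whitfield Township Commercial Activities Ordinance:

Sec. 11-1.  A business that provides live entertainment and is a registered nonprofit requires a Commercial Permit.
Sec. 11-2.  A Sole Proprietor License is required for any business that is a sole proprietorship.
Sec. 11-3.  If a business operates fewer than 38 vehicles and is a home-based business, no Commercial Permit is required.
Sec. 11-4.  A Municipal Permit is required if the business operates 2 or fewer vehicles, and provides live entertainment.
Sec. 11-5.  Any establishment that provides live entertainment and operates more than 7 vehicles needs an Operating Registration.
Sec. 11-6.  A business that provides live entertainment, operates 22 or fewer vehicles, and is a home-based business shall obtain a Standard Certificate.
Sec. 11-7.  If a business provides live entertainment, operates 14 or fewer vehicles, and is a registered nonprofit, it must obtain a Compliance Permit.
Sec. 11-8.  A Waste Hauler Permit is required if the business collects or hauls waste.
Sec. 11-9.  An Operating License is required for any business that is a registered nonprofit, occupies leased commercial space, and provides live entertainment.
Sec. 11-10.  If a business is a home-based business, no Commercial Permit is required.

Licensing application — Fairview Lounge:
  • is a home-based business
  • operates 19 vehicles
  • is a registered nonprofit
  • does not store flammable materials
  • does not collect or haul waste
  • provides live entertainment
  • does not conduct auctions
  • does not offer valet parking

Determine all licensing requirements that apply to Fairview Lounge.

Sec. 11-1. provides live entertainment; is a registered nonprofit → Commercial Permit required.
Sec. 11-2. is a registered nonprofit (not: is a sole proprietorship) → Sole Proprietor License not required.
Sec. 11-3. vehicles 19 < 38; is a home-based business → exempt from Commercial Permit.
Sec. 11-4. vehicles 19 > 2; provides live entertainment → Municipal Permit not required.
Sec. 11-5. provides live entertainment; vehicles 19 > 7 → Operating Registration required.
Sec. 11-6. provides live entertainment; vehicles 19 ≤ 22; is a home-based business → Standard Certificate required.
Sec. 11-7. provides live entertainment; vehicles 19 > 14; is a registered nonprofit → Compliance Permit not required.
Sec. 11-8. does not collect or haul waste → Waste Hauler Permit not required.
Sec. 11-9. is a registered nonprofit; is a home-based business (not: occupies leased commercial space); provides live entertainment → Operating License not required.
Sec. 11-10. is a home-based business → exempt from Commercial Permit.

Operating Registration, Standard Certificate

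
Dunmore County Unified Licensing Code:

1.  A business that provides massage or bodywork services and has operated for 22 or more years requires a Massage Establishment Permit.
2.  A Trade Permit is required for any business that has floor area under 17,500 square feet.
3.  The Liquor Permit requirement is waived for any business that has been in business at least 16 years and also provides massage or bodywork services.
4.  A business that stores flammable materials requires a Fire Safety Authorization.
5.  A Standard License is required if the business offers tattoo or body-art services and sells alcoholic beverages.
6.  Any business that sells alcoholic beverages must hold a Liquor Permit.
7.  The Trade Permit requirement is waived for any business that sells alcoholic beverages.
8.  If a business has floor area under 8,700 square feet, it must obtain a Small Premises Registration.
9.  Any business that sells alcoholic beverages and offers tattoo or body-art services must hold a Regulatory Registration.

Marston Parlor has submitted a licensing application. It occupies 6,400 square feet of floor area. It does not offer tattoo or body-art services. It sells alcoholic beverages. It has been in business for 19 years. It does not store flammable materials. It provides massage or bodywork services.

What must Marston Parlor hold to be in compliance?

Small Premises Registration

1. provides massage or bodywork services; years in business 19 < 22 → Massage Establishment Permit not required.
2. floor area 6,400 square feet < 17,500 square feet → Trade Permit required.
3. years in business 19 ≥ 16; provides massage or bodywork services → exempt from Liquor Permit.
4. does not store flammable materials → Fire Safety Authorization not required.
5. does not offer tattoo or body-art services; sells alcoholic beverages → Standard License not required.
6. sells alcoholic beverages → Liquor Permit required.
7. sells alcoholic beverages → exempt from Trade Permit.
8. floor area 6,400 square feet < 8,700 square feet → Small Premises Registration required.
9. sells alcoholic beverages; does not offer tattoo or body-art services → Regulatory Registration not required.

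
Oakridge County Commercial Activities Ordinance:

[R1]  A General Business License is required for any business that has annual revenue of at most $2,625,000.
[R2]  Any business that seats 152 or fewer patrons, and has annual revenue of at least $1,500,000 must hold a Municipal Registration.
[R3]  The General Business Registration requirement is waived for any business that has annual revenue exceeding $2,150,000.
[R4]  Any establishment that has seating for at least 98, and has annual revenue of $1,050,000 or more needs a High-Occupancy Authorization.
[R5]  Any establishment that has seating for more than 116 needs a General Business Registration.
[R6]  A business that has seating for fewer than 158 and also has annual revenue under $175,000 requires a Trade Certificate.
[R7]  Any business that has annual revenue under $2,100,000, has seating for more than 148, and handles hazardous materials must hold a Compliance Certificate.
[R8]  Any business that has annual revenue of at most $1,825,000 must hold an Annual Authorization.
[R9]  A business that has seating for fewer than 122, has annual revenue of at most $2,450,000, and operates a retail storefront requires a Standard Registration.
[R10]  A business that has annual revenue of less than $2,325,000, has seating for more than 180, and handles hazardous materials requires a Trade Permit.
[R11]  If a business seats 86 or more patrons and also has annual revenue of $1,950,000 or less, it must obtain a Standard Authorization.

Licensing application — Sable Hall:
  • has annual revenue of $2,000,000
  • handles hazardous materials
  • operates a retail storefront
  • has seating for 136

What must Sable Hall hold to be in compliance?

[R1] revenue $2,000,000 ≤ $2,625,000 → General Business License required.
[R2] seating 136 ≤ 152; revenue $2,000,000 ≥ $1,500,000 → Municipal Registration required.
[R3] revenue $2,000,000 ≤ $2,150,000 → General Business Registration exemption does not apply.
[R4] seating 136 ≥ 98; revenue $2,000,000 ≥ $1,050,000 → High-Occupancy Authorization required.
[R5] seating 136 > 116 → General Business Registration required.
[R6] seating 136 < 158; revenue $2,000,000 ≥ $175,000 → Trade Certificate not required.
[R7] revenue $2,000,000 < $2,100,000; seating 136 ≤ 148; handles hazardous materials → Compliance Certificate not required.
[R8] revenue $2,000,000 > $1,825,000 → Annual Authorization not required.
[R9] seating 136 ≥ 122; revenue $2,000,000 ≤ $2,450,000; operates a retail storefront → Standard Registration not required.
[R10] revenue $2,000,000 < $2,325,000; seating 136 ≤ 180; handles hazardous materials → Trade Permit not required.
[R11] seating 136 ≥ 86; revenue $2,000,000 > $1,950,000 → Standard Authorization not required.

General Business License, General Business Registration, High-Occupancy Authorization, Municipal Registration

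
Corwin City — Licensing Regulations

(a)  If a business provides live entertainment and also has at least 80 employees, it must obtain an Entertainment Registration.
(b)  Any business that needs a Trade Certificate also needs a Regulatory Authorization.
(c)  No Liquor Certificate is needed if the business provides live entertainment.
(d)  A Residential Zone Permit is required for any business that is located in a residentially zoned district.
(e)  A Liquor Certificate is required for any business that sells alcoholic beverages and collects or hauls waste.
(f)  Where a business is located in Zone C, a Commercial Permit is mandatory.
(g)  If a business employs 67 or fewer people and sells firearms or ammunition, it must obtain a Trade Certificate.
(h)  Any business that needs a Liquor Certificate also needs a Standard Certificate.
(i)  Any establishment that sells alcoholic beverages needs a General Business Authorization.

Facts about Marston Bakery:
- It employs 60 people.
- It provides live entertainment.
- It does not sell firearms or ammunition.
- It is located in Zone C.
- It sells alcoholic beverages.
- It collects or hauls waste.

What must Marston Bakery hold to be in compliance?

Commercial Permit, General Business Authorization

(a) provides live entertainment; employees 60 < 80 → Entertainment Registration not required.
(b) Trade Certificate is not required → no effect.
(c) provides live entertainment → exempt from Liquor Certificate.
(d) is located in Zone C (not: is located in a residentially zoned district) → Residential Zone Permit not required.
(e) sells alcoholic beverages; collects or hauls waste → Liquor Certificate required.
(f) is located in Zone C → Commercial Permit required.
(g) employees 60 ≤ 67; does not sell firearms or ammunition → Trade Certificate not required.
(h) Liquor Certificate is not required → no effect.
(i) sells alcoholic beverages → General Business Authorization required.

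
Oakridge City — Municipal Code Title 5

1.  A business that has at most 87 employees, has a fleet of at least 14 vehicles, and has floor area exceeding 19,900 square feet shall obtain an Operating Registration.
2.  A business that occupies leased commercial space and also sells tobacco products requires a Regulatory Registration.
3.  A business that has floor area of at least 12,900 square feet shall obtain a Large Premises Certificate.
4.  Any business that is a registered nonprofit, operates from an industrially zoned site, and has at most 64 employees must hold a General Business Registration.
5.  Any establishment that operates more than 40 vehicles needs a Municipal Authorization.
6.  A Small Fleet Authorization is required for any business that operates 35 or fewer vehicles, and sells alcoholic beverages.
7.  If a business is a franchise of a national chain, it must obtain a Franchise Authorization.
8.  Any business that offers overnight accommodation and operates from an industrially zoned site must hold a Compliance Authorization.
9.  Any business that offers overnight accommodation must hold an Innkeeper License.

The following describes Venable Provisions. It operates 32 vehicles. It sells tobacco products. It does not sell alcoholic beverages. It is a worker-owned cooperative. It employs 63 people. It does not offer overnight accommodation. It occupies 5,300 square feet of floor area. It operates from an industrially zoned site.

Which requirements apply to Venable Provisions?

None

1. employees 63 ≤ 87; vehicles 32 ≥ 14; floor area 5,300 square feet ≤ 19,900 square feet → Operating Registration not required.
2. operates from an industrially zoned site (not: occupies leased commercial space); sells tobacco products → Regulatory Registration not required.
3. floor area 5,300 square feet < 12,900 square feet → Large Premises Certificate not required.
4. is a worker-owned cooperative (not: is a registered nonprofit); operates from an industrially zoned site; employees 63 ≤ 64 → General Business Registration not required.
5. vehicles 32 ≤ 40 → Municipal Authorization not required.
6. vehicles 32 ≤ 35; does not sell alcoholic beverages → Small Fleet Authorization not required.
7. is a worker-owned cooperative (not: is a franchise of a national chain) → Franchise Authorization not required.
8. does not offer overnight accommodation; operates from an industrially zoned site → Compliance Authorization not required.
9. does not offer overnight accommodation → Innkeeper License not required.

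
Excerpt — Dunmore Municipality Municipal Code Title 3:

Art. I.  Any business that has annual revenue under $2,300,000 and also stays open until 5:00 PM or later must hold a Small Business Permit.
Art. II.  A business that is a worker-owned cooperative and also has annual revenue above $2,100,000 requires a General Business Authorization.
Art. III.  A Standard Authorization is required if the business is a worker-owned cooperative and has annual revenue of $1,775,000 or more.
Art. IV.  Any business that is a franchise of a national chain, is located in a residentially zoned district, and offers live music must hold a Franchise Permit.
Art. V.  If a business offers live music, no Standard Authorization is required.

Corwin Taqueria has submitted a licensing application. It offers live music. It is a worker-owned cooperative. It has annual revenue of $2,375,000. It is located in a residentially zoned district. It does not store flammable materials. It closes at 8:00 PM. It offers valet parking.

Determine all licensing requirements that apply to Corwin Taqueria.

General Business Authorization

Art. I. revenue $2,375,000 ≥ $2,300,000; closes 8:00 PM, after 5:00 PM → Small Business Permit not required.
Art. II. is a worker-owned cooperative; revenue $2,375,000 > $2,100,000 → General Business Authorization required.
Art. III. is a worker-owned cooperative; revenue $2,375,000 ≥ $1,775,000 → Standard Authorization required.
Art. IV. is a worker-owned cooperative (not: is a franchise of a national chain); is located in a residentially zoned district; offers live music → Franchise Permit not required.
Art. V. offers live music → exempt from Standard Authorization.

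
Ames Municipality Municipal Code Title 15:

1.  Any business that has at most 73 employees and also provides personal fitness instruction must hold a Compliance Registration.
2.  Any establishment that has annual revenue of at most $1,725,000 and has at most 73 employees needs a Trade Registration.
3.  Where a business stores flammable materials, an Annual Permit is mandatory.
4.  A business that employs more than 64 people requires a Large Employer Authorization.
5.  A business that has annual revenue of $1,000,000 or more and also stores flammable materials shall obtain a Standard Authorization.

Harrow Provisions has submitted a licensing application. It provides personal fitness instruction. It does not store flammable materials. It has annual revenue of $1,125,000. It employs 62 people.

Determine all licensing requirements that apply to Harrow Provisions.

1. employees 62 ≤ 73; provides personal fitness instruction → Compliance Registration required.
2. revenue $1,125,000 ≤ $1,725,000; employees 62 ≤ 73 → Trade Registration required.
3. does not store flammable materials → Annual Permit not required.
4. employees 62 ≤ 64 → Large Employer Authorization not required.
5. revenue $1,125,000 ≥ $1,000,000; does not store flammable materials → Standard Authorization not required.

Compliance Registration, Trade Registration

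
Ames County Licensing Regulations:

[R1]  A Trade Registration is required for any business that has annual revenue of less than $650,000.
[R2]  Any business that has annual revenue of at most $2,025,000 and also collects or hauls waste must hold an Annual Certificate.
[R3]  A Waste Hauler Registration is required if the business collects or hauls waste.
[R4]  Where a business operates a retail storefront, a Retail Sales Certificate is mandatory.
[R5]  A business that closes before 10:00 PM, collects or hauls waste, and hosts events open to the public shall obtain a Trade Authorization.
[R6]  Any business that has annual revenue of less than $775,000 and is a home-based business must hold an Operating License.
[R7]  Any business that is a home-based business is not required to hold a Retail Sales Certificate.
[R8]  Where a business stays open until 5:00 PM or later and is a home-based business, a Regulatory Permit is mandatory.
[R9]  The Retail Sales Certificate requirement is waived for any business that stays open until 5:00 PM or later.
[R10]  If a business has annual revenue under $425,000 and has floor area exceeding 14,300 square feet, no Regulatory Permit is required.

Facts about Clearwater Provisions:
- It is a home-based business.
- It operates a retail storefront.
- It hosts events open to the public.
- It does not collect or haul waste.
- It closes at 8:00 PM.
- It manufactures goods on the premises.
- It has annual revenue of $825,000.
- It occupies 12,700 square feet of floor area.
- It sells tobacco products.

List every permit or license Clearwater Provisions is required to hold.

Regulatory Permit

[R1] revenue $825,000 ≥ $650,000 → Trade Registration not required.
[R2] revenue $825,000 ≤ $2,025,000; does not collect or haul waste → Annual Certificate not required.
[R3] does not collect or haul waste → Waste Hauler Registration not required.
[R4] operates a retail storefront → Retail Sales Certificate required.
[R5] closes 8:00 PM, at/before 10:00 PM; does not collect or haul waste; hosts events open to the public → Trade Authorization not required.
[R6] revenue $825,000 ≥ $775,000; is a home-based business → Operating License not required.
[R7] is a home-based business → exempt from Retail Sales Certificate.
[R8] closes 8:00 PM, after 5:00 PM; is a home-based business → Regulatory Permit required.
[R9] closes 8:00 PM, after 5:00 PM → exempt from Retail Sales Certificate.
[R10] revenue $825,000 ≥ $425,000; floor area 12,700 square feet ≤ 14,300 square feet → Regulatory Permit exemption does not apply.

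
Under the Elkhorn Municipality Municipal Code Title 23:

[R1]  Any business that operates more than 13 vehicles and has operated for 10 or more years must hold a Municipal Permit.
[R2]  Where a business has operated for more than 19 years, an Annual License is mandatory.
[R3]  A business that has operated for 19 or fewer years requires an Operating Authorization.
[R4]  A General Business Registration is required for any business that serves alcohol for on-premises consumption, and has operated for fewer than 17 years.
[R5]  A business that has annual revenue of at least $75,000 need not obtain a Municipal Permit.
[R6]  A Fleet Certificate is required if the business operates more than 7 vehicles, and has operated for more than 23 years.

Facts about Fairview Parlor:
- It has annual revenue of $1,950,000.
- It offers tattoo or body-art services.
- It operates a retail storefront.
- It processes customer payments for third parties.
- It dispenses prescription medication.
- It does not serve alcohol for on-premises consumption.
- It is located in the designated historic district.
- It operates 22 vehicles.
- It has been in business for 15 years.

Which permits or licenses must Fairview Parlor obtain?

[R1] vehicles 22 > 13; years in business 15 ≥ 10 → Municipal Permit required.
[R2] years in business 15 ≤ 19 → Annual License not required.
[R3] years in business 15 ≤ 19 → Operating Authorization required.
[R4] does not serve alcohol for on-premises consumption; years in business 15 < 17 → General Business Registration not required.
[R5] revenue $1,950,000 ≥ $75,000 → exempt from Municipal Permit.
[R6] vehicles 22 > 7; years in business 15 ≤ 23 → Fleet Certificate not required.

Operating Authorization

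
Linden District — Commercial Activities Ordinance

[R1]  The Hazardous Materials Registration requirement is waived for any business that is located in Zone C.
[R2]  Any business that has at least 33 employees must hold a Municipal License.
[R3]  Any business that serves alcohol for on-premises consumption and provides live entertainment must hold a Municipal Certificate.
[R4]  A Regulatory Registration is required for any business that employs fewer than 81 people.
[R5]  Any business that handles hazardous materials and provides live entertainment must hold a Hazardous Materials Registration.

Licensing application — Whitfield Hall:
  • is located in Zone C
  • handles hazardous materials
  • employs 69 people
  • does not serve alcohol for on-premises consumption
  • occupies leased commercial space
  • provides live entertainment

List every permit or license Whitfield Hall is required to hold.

Municipal License, Regulatory Registration

[R1] is located in Zone C → exempt from Hazardous Materials Registration.
[R2] employees 69 ≥ 33 → Municipal License required.
[R3] does not serve alcohol for on-premises consumption; provides live entertainment → Municipal Certificate not required.
[R4] employees 69 < 81 → Regulatory Registration required.
[R5] handles hazardous materials; provides live entertainment → Hazardous Materials Registration required.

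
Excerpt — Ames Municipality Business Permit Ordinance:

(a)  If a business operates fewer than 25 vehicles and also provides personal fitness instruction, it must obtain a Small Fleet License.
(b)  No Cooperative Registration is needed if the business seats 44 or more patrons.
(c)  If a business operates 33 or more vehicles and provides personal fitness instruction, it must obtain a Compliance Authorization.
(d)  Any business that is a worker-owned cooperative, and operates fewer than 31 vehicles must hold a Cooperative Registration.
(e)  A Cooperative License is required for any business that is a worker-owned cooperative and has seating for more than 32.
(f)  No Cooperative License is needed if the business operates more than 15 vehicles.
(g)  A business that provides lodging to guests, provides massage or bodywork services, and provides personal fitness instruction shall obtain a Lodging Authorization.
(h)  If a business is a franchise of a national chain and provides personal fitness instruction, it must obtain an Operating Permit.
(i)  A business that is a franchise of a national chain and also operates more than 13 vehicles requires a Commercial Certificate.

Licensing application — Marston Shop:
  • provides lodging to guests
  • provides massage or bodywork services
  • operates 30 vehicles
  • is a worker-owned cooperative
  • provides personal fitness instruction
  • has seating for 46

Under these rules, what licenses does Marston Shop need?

(a) vehicles 30 ≥ 25; provides personal fitness instruction → Small Fleet License not required.
(b) seating 46 ≥ 44 → exempt from Cooperative Registration.
(c) vehicles 30 < 33; provides personal fitness instruction → Compliance Authorization not required.
(d) is a worker-owned cooperative; vehicles 30 < 31 → Cooperative Registration required.
(e) is a worker-owned cooperative; seating 46 > 32 → Cooperative License required.
(f) vehicles 30 > 15 → exempt from Cooperative License.
(g) provides lodging to guests; provides massage or bodywork services; provides personal fitness instruction → Lodging Authorization required.
(h) is a worker-owned cooperative (not: is a franchise of a national chain); provides personal fitness instruction → Operating Permit not required.
(i) is a worker-owned cooperative (not: is a franchise of a national chain); vehicles 30 > 13 → Commercial Certificate not required.

Lodging Authorization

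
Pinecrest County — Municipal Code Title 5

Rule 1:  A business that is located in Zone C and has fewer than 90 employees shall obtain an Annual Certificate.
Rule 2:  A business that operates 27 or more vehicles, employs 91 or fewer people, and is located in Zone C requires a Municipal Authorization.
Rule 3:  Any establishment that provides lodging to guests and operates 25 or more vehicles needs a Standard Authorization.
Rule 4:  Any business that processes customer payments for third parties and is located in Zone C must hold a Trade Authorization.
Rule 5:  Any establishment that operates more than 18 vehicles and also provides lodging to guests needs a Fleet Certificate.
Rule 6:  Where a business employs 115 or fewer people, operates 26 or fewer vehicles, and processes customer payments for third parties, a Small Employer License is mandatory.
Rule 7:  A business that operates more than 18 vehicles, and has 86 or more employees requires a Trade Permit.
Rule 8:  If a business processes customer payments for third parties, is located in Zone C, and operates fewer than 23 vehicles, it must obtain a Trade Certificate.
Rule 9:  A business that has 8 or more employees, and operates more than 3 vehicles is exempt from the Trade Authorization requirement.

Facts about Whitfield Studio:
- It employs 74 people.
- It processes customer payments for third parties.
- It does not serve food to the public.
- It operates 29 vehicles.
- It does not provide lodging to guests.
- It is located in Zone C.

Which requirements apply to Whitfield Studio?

Rule 1: is located in Zone C; employees 74 < 90 → Annual Certificate required.
Rule 2: vehicles 29 ≥ 27; employees 74 ≤ 91; is located in Zone C → Municipal Authorization required.
Rule 3: does not provide lodging to guests; vehicles 29 ≥ 25 → Standard Authorization not required.
Rule 4: processes customer payments for third parties; is located in Zone C → Trade Authorization required.
Rule 5: vehicles 29 > 18; does not provide lodging to guests → Fleet Certificate not required.
Rule 6: employees 74 ≤ 115; vehicles 29 > 26; processes customer payments for third parties → Small Employer License not required.
Rule 7: vehicles 29 > 18; employees 74 < 86 → Trade Permit not required.
Rule 8: processes customer payments for third parties; is located in Zone C; vehicles 29 ≥ 23 → Trade Certificate not required.
Rule 9: employees 74 ≥ 8; vehicles 29 > 3 → exempt from Trade Authorization.

Annual Certificate, Municipal Authorization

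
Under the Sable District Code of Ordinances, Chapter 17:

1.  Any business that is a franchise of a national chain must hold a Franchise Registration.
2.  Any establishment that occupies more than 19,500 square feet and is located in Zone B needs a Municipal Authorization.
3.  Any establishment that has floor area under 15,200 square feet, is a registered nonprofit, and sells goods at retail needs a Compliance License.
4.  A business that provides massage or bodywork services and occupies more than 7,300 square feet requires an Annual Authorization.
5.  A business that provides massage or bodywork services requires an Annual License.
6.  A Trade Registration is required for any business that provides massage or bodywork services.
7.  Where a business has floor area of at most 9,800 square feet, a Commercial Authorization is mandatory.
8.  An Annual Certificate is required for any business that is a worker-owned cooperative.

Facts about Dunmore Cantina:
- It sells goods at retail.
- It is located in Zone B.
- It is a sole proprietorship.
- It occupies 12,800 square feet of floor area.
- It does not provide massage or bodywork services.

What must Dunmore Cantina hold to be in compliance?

None

1. is a sole proprietorship (not: is a franchise of a national chain) → Franchise Registration not required.
2. floor area 12,800 square feet ≤ 19,500 square feet; is located in Zone B → Municipal Authorization not required.
3. floor area 12,800 square feet < 15,200 square feet; is a sole proprietorship (not: is a registered nonprofit); sells goods at retail → Compliance License not required.
4. does not provide massage or bodywork services; floor area 12,800 square feet > 7,300 square feet → Annual Authorization not required.
5. does not provide massage or bodywork services → Annual License not required.
6. does not provide massage or bodywork services → Trade Registration not required.
7. floor area 12,800 square feet > 9,800 square feet → Commercial Authorization not required.
8. is a sole proprietorship (not: is a worker-owned cooperative) → Annual Certificate not required.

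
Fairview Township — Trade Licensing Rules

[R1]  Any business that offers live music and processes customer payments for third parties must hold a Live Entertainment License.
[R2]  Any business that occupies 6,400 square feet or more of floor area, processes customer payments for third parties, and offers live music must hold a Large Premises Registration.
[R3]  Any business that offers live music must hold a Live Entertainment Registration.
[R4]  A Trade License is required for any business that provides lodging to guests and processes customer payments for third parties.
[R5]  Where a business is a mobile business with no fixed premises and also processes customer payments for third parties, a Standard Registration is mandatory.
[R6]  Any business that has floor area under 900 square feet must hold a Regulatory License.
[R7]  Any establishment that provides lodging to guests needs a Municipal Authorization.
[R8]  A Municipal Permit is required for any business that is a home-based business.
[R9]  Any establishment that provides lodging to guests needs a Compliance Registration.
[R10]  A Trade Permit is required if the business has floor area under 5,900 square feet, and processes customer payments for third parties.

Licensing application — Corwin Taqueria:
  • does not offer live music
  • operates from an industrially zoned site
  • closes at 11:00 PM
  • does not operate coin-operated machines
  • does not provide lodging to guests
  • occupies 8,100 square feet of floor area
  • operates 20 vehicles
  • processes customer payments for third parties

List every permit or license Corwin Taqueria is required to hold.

None

[R1] does not offer live music; processes customer payments for third parties → Live Entertainment License not required.
[R2] floor area 8,100 square feet ≥ 6,400 square feet; processes customer payments for third parties; does not offer live music → Large Premises Registration not required.
[R3] does not offer live music → Live Entertainment Registration not required.
[R4] does not provide lodging to guests; processes customer payments for third parties → Trade License not required.
[R5] operates from an industrially zoned site (not: is a mobile business with no fixed premises); processes customer payments for third parties → Standard Registration not required.
[R6] floor area 8,100 square feet ≥ 900 square feet → Regulatory License not required.
[R7] does not provide lodging to guests → Municipal Authorization not required.
[R8] operates from an industrially zoned site (not: is a home-based business) → Municipal Permit not required.
[R9] does not provide lodging to guests → Compliance Registration not required.
[R10] floor area 8,100 square feet ≥ 5,900 square feet; processes customer payments for third parties → Trade Permit not required.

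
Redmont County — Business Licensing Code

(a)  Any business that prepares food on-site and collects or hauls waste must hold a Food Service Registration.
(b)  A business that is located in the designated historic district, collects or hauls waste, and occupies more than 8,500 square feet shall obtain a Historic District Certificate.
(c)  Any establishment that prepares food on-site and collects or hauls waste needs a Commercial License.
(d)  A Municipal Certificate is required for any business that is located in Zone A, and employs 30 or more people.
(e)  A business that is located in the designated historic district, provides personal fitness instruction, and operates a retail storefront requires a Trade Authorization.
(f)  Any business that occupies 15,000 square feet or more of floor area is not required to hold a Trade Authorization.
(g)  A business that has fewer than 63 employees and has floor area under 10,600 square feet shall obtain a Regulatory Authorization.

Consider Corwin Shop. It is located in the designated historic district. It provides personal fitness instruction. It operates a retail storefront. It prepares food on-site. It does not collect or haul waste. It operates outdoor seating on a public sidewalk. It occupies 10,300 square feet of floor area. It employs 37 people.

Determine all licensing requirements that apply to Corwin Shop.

Regulatory Authorization, Trade Authorization

(a) prepares food on-site; does not collect or haul waste → Food Service Registration not required.
(b) is located in the designated historic district; does not collect or haul waste; floor area 10,300 square feet > 8,500 square feet → Historic District Certificate not required.
(c) prepares food on-site; does not collect or haul waste → Commercial License not required.
(d) is located in the designated historic district (not: is located in Zone A); employees 37 ≥ 30 → Municipal Certificate not required.
(e) is located in the designated historic district; provides personal fitness instruction; operates a retail storefront → Trade Authorization required.
(f) floor area 10,300 square feet < 15,000 square feet → Trade Authorization exemption does not apply.
(g) employees 37 < 63; floor area 10,300 square feet < 10,600 square feet → Regulatory Authorization required.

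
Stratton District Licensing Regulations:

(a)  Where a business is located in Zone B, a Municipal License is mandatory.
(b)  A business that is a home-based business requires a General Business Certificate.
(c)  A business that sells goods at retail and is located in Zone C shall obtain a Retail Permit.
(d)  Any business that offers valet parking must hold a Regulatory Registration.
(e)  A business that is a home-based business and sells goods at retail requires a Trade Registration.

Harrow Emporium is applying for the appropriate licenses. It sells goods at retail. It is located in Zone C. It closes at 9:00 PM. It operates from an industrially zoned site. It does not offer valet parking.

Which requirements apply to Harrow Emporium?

(a) is located in Zone C (not: is located in Zone B) → Municipal License not required.
(b) operates from an industrially zoned site (not: is a home-based business) → General Business Certificate not required.
(c) sells goods at retail; is located in Zone C → Retail Permit required.
(d) does not offer valet parking → Regulatory Registration not required.
(e) operates from an industrially zoned site (not: is a home-based business); sells goods at retail → Trade Registration not required.

Retail Permit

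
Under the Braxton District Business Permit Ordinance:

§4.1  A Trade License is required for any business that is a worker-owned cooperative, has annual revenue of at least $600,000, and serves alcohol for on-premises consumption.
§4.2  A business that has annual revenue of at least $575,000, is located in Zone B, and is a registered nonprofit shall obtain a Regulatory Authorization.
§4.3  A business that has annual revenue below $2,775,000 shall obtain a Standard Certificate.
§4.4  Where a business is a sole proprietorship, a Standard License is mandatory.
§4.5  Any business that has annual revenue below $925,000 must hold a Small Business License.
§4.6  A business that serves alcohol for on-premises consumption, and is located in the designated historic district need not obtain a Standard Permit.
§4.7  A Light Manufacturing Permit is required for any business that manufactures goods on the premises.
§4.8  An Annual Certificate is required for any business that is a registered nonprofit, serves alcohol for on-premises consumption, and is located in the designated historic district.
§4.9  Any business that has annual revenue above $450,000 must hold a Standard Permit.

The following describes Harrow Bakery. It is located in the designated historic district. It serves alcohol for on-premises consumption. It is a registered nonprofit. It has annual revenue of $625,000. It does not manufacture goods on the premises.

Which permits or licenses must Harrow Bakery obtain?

§4.1 is a registered nonprofit (not: is a worker-owned cooperative); revenue $625,000 ≥ $600,000; serves alcohol for on-premises consumption → Trade License not required.
§4.2 revenue $625,000 ≥ $575,000; is located in the designated historic district (not: is located in Zone B); is a registered nonprofit → Regulatory Authorization not required.
§4.3 revenue $625,000 < $2,775,000 → Standard Certificate required.
§4.4 is a registered nonprofit (not: is a sole proprietorship) → Standard License not required.
§4.5 revenue $625,000 < $925,000 → Small Business License required.
§4.6 serves alcohol for on-premises consumption; is located in the designated historic district → exempt from Standard Permit.
§4.7 does not manufacture goods on the premises → Light Manufacturing Permit not required.
§4.8 is a registered nonprofit; serves alcohol for on-premises consumption; is located in the designated historic district → Annual Certificate required.
§4.9 revenue $625,000 > $450,000 → Standard Permit required.

Annual Certificate, Small Business License, Standard Certificate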